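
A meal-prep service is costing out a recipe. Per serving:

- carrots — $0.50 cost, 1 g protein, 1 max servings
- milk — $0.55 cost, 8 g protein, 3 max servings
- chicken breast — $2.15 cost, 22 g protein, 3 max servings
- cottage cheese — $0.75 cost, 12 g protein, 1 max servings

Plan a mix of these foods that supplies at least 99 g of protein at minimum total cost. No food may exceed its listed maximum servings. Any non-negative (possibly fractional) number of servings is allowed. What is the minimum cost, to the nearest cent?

$8.56

Cost per g of protein: cottage cheese $0.0625, milk $0.0688, chicken breast $0.0977, carrots $0.5000.
Take 1 serving of cottage cheese: +12.0 g protein for $0.75 (total $0.75, still need 87.0 g).
Take 3 servings of milk: +24.0 g protein for $1.65 (total $2.40, still need 63.0 g).
Take 2.864 servings of chicken breast: +63.0 g protein for $6.16 (total $8.56, still need 0.0 g).
Filling from the cheapest source first is optimal under one linear minimum: $8.56.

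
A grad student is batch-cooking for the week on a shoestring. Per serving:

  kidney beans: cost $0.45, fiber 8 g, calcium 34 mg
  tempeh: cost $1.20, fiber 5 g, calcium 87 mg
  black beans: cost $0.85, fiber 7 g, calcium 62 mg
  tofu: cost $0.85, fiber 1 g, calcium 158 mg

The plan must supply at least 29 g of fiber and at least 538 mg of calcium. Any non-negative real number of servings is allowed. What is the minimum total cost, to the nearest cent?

Two binding constraints pin down two serving amounts, so the optimal mix uses at most two foods. The candidates are each food alone (scaled to the tighter of fiber/calcium) and each pair with both constraints tight.
kidney beans only: max(29/8, 538/34) = 15.82 servings → $7.12.
tempeh only: max(29/5, 538/87) = 6.184 servings → $7.42.
black beans only: max(29/7, 538/62) = 8.677 servings → $7.38.
tofu only: max(29/1, 538/158) = 29 servings → $24.65.
kidney beans + tempeh: the both-tight solution has a negative serving — not a feasible corner.
kidney beans + black beans with both targets exact would need a negative amount; discard.
kidney beans + tofu with both tight: 3.288 servings and 2.698 servings → $3.77.
tempeh + black beans: the both-tight solution has a negative serving — not a feasible corner.
tempeh + tofu with both tight: 5.752 servings and 0.2376 servings → $7.10.
black beans + tofu with both tight: 3.874 servings and 1.885 servings → $4.89.
The minimum over all feasible corners is $3.77.

$3.77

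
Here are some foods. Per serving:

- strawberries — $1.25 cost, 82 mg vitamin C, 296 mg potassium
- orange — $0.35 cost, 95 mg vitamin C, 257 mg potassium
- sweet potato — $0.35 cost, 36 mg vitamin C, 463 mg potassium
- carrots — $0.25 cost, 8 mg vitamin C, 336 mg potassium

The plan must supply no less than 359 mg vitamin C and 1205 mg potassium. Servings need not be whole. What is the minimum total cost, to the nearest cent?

$1.46

Compare the cost at each extreme point of the feasible region.
strawberries only: max(359/82, 1205/296) = 4.378 servings → $5.47.
orange only: max(359/95, 1205/257) = 4.689 servings → $1.64.
sweet potato only: max(359/36, 1205/463) = 9.972 servings → $3.49.
carrots only: max(359/8, 1205/336) = 44.88 servings → $11.22.
strawberries + orange with both tight: 3.152 servings and 1.058 servings → $4.31.
strawberries + sweet potato: the both-tight solution has a negative serving — not a feasible corner.
strawberries + carrots: intersection lies outside the first quadrant.
orange + sweet potato with both tight: 3.537 servings and 0.6395 servings → $1.46.
orange + carrots with both tight: 3.716 servings and 0.7438 servings → $1.49.
sweet potato + carrots: the both-tight solution has a negative serving — not a feasible corner.
Cheapest feasible corner: $1.46.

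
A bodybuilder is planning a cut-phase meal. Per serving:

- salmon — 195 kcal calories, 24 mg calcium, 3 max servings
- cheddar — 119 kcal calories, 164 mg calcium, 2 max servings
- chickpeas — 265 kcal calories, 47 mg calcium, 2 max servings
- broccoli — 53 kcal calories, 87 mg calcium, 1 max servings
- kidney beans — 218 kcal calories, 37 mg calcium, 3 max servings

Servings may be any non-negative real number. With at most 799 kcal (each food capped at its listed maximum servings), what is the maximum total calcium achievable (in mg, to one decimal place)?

Calcium per kcal: broccoli 1.642, cheddar 1.378, chickpeas 0.1774, kidney beans 0.1697, salmon 0.1231.
Take 1 serving of broccoli: uses 53 kcal, +87.0 mg calcium (running total 87.0 mg).
Take 2 servings of cheddar: uses 238 kcal, +328.0 mg calcium (running total 415.0 mg).
Take 1.917 servings of chickpeas: uses 508 kcal, +90.1 mg calcium (running total 505.1 mg).
Filling greedily by calcium-per-kcal is optimal for one linear limit, giving 505.1 mg.

505.1 mg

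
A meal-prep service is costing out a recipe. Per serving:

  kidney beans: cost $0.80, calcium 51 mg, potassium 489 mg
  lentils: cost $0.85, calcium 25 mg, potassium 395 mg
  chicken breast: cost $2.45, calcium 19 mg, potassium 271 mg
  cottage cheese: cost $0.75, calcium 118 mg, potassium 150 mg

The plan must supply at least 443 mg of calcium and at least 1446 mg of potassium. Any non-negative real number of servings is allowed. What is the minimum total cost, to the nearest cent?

$3.81

For a min-cost LP with two ≥-constraints, a basic feasible solution has at most two positive variables.
kidney beans only: max(443/51, 1446/489) = 8.686 servings → $6.95.
lentils only: max(443/25, 1446/395) = 17.72 servings → $15.06.
chicken breast only: max(443/19, 1446/271) = 23.32 servings → $57.12.
cottage cheese only: max(443/118, 1446/150) = 9.64 servings → $7.23.
kidney beans + lentils with both targets exact would need a negative amount; discard.
kidney beans + chicken breast with both targets exact would need a negative amount; discard.
kidney beans + cottage cheese with both tight: 2.081 servings and 2.855 servings → $3.81.
lentils + chicken breast: intersection lies outside the first quadrant.
lentils + cottage cheese with both tight: 2.431 servings and 3.239 servings → $4.50.
chicken breast + cottage cheese with both tight: 3.577 servings and 3.178 servings → $11.15.
So the least-cost plan costs $3.81.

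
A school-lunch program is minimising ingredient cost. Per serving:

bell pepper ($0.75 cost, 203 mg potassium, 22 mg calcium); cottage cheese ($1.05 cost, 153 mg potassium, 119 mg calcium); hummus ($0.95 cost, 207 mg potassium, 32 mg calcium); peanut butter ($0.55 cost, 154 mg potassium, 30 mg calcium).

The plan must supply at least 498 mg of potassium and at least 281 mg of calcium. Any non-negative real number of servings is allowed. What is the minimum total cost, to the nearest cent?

$2.82

At the optimum either one food covers both requirements or two foods hit both targets exactly; no other combination can be cheaper.
bell pepper only: max(498/203, 281/22) = 12.77 servings → $9.58.
cottage cheese only: max(498/153, 281/119) = 3.255 servings → $3.42.
hummus only: max(498/207, 281/32) = 8.781 servings → $8.34.
peanut butter only: max(498/154, 281/30) = 9.367 servings → $5.15.
bell pepper + cottage cheese with both tight: 0.7825 servings and 2.217 servings → $2.91.
bell pepper + hummus with both targets exact would need a negative amount; discard.
bell pepper + peanut butter: the both-tight solution has a negative serving — not a feasible corner.
cottage cheese + hummus with both tight: 2.14 servings and 0.8243 servings → $3.03.
cottage cheese + peanut butter with both tight: 2.063 servings and 1.184 servings → $2.82.
hummus + peanut butter: intersection lies outside the first quadrant.
So the least-cost plan costs $2.82.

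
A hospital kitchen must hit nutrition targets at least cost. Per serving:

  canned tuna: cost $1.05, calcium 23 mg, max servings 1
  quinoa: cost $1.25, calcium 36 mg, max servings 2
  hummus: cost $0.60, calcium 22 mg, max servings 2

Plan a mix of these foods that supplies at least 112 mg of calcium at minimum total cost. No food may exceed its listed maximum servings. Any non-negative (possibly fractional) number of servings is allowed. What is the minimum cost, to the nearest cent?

$3.56

Cost per mg of calcium: hummus $0.0273, quinoa $0.0347, canned tuna $0.0457.
Take 2 servings of hummus: +44.0 mg calcium for $1.20 (total $1.20, still need 68.0 mg).
Take 1.889 servings of quinoa: +68.0 mg calcium for $2.36 (total $3.56, still need 0.0 mg).
Greedy by cheapest-per-mg is optimal for a single linear constraint, so the minimum cost is $3.56.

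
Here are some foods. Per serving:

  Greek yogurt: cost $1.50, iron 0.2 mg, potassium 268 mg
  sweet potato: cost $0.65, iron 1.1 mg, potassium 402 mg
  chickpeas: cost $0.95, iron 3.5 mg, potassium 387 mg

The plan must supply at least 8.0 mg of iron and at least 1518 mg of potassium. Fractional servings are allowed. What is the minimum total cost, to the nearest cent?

An LP optimum is at a vertex; with two nutrient constraints at most two foods are used. Check each candidate.
Greek yogurt only: max(8.0/0.2, 1518/268) = 40 servings → $60.00.
sweet potato only: max(8.0/1.1, 1518/402) = 7.273 servings → $4.73.
chickpeas only: max(8.0/3.5, 1518/387) = 3.922 servings → $3.73.
Greek yogurt + sweet potato: the both-tight solution has a negative serving — not a feasible corner.
Greek yogurt + chickpeas with both tight: 2.576 servings and 2.139 servings → $5.90.
sweet potato + chickpeas with both tight: 2.259 servings and 1.576 servings → $2.97.
The minimum over all feasible corners is $2.97.

$2.97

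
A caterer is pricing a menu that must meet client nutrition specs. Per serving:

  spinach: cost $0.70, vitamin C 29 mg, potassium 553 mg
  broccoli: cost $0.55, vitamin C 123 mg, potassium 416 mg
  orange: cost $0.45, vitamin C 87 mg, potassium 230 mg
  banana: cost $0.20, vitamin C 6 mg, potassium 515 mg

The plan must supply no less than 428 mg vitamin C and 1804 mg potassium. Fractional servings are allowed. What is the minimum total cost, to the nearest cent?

At the optimum either one food covers both requirements or two foods hit both targets exactly; no other combination can be cheaper.
spinach only: max(428/29, 1804/553) = 14.76 servings → $10.33.
broccoli only: max(428/123, 1804/416) = 4.337 servings → $2.39.
orange only: max(428/87, 1804/230) = 7.843 servings → $3.53.
banana only: max(428/6, 1804/515) = 71.33 servings → $14.27.
spinach + broccoli with both tight: 0.7836 servings and 3.295 servings → $2.36.
spinach + orange with both tight: 1.412 servings and 4.449 servings → $2.99.
spinach + banana: the both-tight solution has a negative serving — not a feasible corner.
broccoli + orange with both targets exact would need a negative amount; discard.
broccoli + banana with both tight: 3.445 servings and 0.7205 servings → $2.04.
orange + banana with both tight: 4.827 servings and 1.347 servings → $2.44.
So the least-cost plan costs $2.04.

$2.04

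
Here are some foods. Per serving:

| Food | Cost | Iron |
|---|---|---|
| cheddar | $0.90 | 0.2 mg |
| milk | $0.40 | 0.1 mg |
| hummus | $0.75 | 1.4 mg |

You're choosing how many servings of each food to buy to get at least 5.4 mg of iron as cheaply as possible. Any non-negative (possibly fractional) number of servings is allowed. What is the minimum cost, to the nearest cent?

$2.89

Cost per mg of iron: hummus $0.5357, milk $4.0000, cheddar $4.5000.
With no serving limits, use only hummus: 5.4 mg / 1.4 mg = 3.857 servings × $0.75 = $2.89.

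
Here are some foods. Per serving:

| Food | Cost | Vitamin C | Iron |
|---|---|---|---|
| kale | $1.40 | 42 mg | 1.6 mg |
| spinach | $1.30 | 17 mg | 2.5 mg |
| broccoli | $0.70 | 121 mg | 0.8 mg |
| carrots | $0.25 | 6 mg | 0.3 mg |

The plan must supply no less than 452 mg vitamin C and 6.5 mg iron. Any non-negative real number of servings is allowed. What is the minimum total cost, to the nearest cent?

At the optimum either one food covers both requirements or two foods hit both targets exactly; no other combination can be cheaper.
kale only: max(452/42, 6.5/1.6) = 10.76 servings → $15.07.
spinach only: max(452/17, 6.5/2.5) = 26.59 servings → $34.56.
broccoli only: max(452/121, 6.5/0.8) = 8.125 servings → $5.69.
carrots only: max(452/6, 6.5/0.3) = 75.33 servings → $18.83.
kale + spinach: the both-tight solution has a negative serving — not a feasible corner.
kale + broccoli with both tight: 2.656 servings and 2.814 servings → $5.69.
kale + carrots: intersection lies outside the first quadrant.
spinach + broccoli with both tight: 1.471 servings and 3.529 servings → $4.38.
spinach + carrots: intersection lies outside the first quadrant.
broccoli + carrots with both tight: 3.067 servings and 13.49 servings → $5.52.
So the least-cost plan costs $4.38.

$4.38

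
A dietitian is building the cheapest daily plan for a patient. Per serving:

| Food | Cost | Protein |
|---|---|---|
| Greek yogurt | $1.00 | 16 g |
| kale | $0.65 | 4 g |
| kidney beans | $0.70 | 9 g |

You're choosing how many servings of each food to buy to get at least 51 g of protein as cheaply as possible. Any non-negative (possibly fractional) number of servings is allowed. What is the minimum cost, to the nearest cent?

$3.19

Cost per g of protein: Greek yogurt $0.0625, kidney beans $0.0778, kale $0.1625.
With no serving limits, use only Greek yogurt: 51 g / 16 g = 3.188 servings × $1.00 = $3.19.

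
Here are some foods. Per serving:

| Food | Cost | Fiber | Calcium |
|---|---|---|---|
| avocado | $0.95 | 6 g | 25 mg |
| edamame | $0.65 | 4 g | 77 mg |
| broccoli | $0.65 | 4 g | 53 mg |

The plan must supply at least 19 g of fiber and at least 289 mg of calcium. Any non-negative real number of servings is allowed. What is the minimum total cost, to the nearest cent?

avocado only: max(19/6, 289/25) = 11.56 servings → $10.98.
edamame only: max(19/4, 289/77) = 4.75 servings → $3.09.
broccoli only: max(19/4, 289/53) = 5.453 servings → $3.54.
avocado + edamame with both tight: 0.8481 servings and 3.478 servings → $3.07.
avocado + broccoli with both targets exact would need a negative amount; discard.
edamame + broccoli with both tight: 1.552 servings and 3.198 servings → $3.09.
So the least-cost plan costs $3.07.

$3.07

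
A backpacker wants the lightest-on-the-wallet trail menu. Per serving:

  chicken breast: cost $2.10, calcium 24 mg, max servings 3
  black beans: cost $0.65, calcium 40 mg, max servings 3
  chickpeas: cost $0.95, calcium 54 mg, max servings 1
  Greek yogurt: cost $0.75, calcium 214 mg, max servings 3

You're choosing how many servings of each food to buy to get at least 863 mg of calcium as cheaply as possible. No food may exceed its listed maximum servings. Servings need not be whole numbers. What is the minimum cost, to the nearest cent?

Cost per mg of calcium: Greek yogurt $0.0035, black beans $0.0163, chickpeas $0.0176, chicken breast $0.0875.
Take 3 servings of Greek yogurt: +642.0 mg calcium for $2.25 (total $2.25, still need 221.0 mg).
Take 3 servings of black beans: +120.0 mg calcium for $1.95 (total $4.20, still need 101.0 mg).
Take 1 serving of chickpeas: +54.0 mg calcium for $0.95 (total $5.15, still need 47.0 mg).
Take 1.958 servings of chicken breast: +47.0 mg calcium for $4.11 (total $9.26, still need 0.0 mg).
Greedy by cheapest-per-mg is optimal for a single linear constraint, so the minimum cost is $9.26.

$9.26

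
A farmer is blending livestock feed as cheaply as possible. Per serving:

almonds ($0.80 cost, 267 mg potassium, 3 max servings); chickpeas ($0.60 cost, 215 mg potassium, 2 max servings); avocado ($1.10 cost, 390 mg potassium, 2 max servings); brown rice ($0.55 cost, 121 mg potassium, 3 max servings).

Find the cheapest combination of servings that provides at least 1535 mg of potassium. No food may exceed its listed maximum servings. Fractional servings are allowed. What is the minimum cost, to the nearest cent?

$4.37

Cost per mg of potassium: chickpeas $0.0028, avocado $0.0028, almonds $0.0030, brown rice $0.0045.
Take 2 servings of chickpeas: +430.0 mg potassium for $1.20 (total $1.20, still need 1105.0 mg).
Take 2 servings of avocado: +780.0 mg potassium for $2.20 (total $3.40, still need 325.0 mg).
Take 1.217 servings of almonds: +325.0 mg potassium for $0.97 (total $4.37, still need 0.0 mg).
Greedy by cheapest-per-mg is optimal for a single linear constraint, so the minimum cost is $4.37.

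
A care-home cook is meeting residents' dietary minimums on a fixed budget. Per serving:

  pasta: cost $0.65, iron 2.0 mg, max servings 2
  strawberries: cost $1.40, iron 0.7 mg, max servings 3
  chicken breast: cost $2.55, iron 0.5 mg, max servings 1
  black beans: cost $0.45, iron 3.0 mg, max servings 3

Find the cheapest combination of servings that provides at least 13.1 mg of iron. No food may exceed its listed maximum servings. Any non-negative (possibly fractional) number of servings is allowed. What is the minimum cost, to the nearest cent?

Cost per mg of iron: black beans $0.1500, pasta $0.3250, strawberries $2.0000, chicken breast $5.1000.
Take 3 servings of black beans: +9.0 mg iron for $1.35 (total $1.35, still need 4.1 mg).
Take 2 servings of pasta: +4.0 mg iron for $1.30 (total $2.65, still need 0.1 mg).
Take 0.1429 servings of strawberries: +0.1 mg iron for $0.20 (total $2.85, still need 0.0 mg).
Filling from the cheapest source first is optimal under one linear minimum: $2.85.

$2.85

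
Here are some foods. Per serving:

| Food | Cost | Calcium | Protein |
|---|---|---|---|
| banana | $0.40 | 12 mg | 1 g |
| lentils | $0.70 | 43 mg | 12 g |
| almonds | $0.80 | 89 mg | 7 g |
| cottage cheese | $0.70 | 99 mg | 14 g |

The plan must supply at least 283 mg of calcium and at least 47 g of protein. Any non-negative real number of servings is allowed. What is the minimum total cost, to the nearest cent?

$2.35

For a min-cost LP with two ≥-constraints, a basic feasible solution has at most two positive variables.
banana only: max(283/12, 47/1) = 47 servings → $18.80.
lentils only: max(283/43, 47/12) = 6.581 servings → $4.61.
almonds only: max(283/89, 47/7) = 6.714 servings → $5.37.
cottage cheese only: max(283/99, 47/14) = 3.357 servings → $2.35.
banana + lentils with both tight: 13.61 servings and 2.782 servings → $7.39.
banana + almonds: the both-tight solution has a negative serving — not a feasible corner.
banana + cottage cheese: intersection lies outside the first quadrant.
lentils + almonds with both tight: 2.871 servings and 1.793 servings → $3.44.
lentils + cottage cheese with both tight: 1.179 servings and 2.346 servings → $2.47.
almonds + cottage cheese: intersection lies outside the first quadrant.
Cheapest feasible corner: $2.35.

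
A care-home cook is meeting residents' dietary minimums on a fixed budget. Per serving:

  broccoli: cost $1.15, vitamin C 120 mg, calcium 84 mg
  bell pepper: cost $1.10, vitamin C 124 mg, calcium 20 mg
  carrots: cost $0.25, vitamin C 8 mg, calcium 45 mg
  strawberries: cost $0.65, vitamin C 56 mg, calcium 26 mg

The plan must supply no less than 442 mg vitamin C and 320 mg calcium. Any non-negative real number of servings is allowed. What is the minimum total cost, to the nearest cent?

$4.28

Check every corner: each single food scaled to meet both minima, and each pair solved so both constraints bind.
broccoli only: max(442/120, 320/84) = 3.81 servings → $4.38.
bell pepper only: max(442/124, 320/20) = 16 servings → $17.60.
carrots only: max(442/8, 320/45) = 55.25 servings → $13.81.
strawberries only: max(442/56, 320/26) = 12.31 servings → $8.00.
broccoli + bell pepper with both targets exact would need a negative amount; discard.
broccoli + carrots with both tight: 3.665 servings and 0.269 servings → $4.28.
broccoli + strawberries: the both-tight solution has a negative serving — not a feasible corner.
bell pepper + carrots with both tight: 3.197 servings and 5.69 servings → $4.94.
bell pepper + strawberries: intersection lies outside the first quadrant.
carrots + strawberries with both tight: 2.78 servings and 7.496 servings → $5.57.
Cheapest feasible corner: $4.28.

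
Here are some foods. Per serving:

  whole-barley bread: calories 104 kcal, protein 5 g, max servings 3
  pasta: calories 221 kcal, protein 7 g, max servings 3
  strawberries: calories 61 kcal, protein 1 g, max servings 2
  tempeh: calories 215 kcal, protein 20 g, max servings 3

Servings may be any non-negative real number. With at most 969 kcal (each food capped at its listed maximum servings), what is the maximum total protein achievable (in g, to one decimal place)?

75.4 g

Protein per kcal: tempeh 0.09302, whole-barley bread 0.04808, pasta 0.03167, strawberries 0.01639.
Take 3 servings of tempeh: uses 645 kcal, +60.0 g protein (running total 60.0 g).
Take 3 servings of whole-barley bread: uses 312 kcal, +15.0 g protein (running total 75.0 g).
Take 0.0543 servings of pasta: uses 12 kcal, +0.4 g protein (running total 75.4 g).
Greedy by best ratio exhausts the calories allowance optimally: 75.4 g.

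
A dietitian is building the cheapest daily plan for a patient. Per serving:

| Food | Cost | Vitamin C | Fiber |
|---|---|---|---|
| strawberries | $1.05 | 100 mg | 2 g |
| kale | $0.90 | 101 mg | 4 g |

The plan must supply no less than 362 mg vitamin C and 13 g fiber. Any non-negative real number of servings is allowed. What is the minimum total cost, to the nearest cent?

For a min-cost LP with two ≥-constraints, a basic feasible solution has at most two positive variables.
strawberries only: max(362/100, 13/2) = 6.5 servings → $6.83.
kale only: max(362/101, 13/4) = 3.584 servings → $3.23.
strawberries + kale with both tight: 0.6818 servings and 2.909 servings → $3.33.
Cheapest feasible corner: $3.23.

$3.23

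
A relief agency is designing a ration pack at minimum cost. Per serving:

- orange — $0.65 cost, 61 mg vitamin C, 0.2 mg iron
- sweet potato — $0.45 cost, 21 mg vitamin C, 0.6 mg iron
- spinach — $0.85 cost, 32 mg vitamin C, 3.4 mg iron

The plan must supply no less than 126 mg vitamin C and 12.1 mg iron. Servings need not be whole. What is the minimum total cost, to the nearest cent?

Compare the cost at each extreme point of the feasible region.
orange only: max(126/61, 12.1/0.2) = 60.5 servings → $39.33.
sweet potato only: max(126/21, 12.1/0.6) = 20.17 servings → $9.07.
spinach only: max(126/32, 12.1/3.4) = 3.938 servings → $3.35.
orange + sweet potato: the both-tight solution has a negative serving — not a feasible corner.
orange + spinach with both tight: 0.205 servings and 3.547 servings → $3.15.
sweet potato + spinach with both tight: 0.7893 servings and 3.42 servings → $3.26.
Cheapest feasible corner: $3.15.

$3.15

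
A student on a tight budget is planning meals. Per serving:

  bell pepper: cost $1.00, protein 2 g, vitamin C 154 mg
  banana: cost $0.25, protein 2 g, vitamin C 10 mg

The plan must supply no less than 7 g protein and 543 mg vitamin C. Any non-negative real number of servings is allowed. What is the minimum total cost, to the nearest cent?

Compare the cost at each extreme point of the feasible region.
bell pepper only: max(7/2, 543/154) = 3.526 servings → $3.53.
banana only: max(7/2, 543/10) = 54.3 servings → $13.57.
bell pepper + banana with both targets exact would need a negative amount; discard.
The minimum over all feasible corners is $3.53.

$3.53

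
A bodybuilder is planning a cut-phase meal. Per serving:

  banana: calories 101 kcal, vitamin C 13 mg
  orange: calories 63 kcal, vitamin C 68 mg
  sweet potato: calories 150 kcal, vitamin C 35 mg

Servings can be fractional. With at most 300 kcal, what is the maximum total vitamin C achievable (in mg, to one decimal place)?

323.8 mg

Vitamin C per kcal: orange 1.079, sweet potato 0.2333, banana 0.1287.
With no serving limits, spend the whole calories allowance on orange: 300 kcal / 63 kcal × 68 mg = 323.8 mg.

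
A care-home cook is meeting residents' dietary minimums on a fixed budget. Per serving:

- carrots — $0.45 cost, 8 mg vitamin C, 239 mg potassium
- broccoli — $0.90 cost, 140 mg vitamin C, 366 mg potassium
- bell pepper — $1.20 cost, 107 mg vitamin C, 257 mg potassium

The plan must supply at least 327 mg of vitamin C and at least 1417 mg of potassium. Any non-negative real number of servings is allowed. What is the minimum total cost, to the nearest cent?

$3.13

Check every corner: each single food scaled to meet both minima, and each pair solved so both constraints bind.
carrots only: max(327/8, 1417/239) = 40.88 servings → $18.39.
broccoli only: max(327/140, 1417/366) = 3.872 servings → $3.48.
bell pepper only: max(327/107, 1417/257) = 5.514 servings → $6.62.
carrots + broccoli with both tight: 2.578 servings and 2.188 servings → $3.13.
carrots + bell pepper with both tight: 2.874 servings and 2.841 servings → $4.70.
broccoli + bell pepper: the both-tight solution has a negative serving — not a feasible corner.
Cheapest feasible corner: $3.13.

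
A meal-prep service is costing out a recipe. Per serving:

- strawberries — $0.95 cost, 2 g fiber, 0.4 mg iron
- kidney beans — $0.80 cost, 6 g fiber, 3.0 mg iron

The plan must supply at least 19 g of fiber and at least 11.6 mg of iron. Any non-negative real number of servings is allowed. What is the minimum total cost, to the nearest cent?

An LP optimum is at a vertex; with two nutrient constraints at most two foods are used. Check each candidate.
strawberries only: max(19/2, 11.6/0.4) = 29 servings → $27.55.
kidney beans only: max(19/6, 11.6/3.0) = 3.867 servings → $3.09.
strawberries + kidney beans: intersection lies outside the first quadrant.
Cheapest feasible corner: $3.09.

$3.09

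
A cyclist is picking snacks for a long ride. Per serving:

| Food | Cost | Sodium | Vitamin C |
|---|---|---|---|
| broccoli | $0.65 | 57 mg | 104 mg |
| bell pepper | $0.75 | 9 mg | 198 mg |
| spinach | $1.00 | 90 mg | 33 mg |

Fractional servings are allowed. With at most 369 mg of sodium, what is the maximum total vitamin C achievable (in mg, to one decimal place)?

8118.0 mg

Vitamin C per mg sodium: bell pepper 22, broccoli 1.825, spinach 0.3667.
With no serving limits, spend the whole sodium allowance on bell pepper: 369 mg / 9 mg × 198 mg = 8118.0 mg.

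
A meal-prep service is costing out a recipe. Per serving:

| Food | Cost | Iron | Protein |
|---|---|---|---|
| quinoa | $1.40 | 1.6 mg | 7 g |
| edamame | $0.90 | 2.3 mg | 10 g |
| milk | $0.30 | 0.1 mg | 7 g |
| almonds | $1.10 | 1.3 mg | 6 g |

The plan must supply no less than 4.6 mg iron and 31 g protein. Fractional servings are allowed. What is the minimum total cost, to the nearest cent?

$2.24

A basic optimal solution has at most two foods positive. Try each food alone and each pair with both targets met exactly.
quinoa only: max(4.6/1.6, 31/7) = 4.429 servings → $6.20.
edamame only: max(4.6/2.3, 31/10) = 3.1 servings → $2.79.
milk only: max(4.6/0.1, 31/7) = 46 servings → $13.80.
almonds only: max(4.6/1.3, 31/6) = 5.167 servings → $5.68.
quinoa + edamame: intersection lies outside the first quadrant.
quinoa + milk with both tight: 2.771 servings and 1.657 servings → $4.38.
quinoa + almonds with both targets exact would need a negative amount; discard.
edamame + milk with both tight: 1.927 servings and 1.675 servings → $2.24.
edamame + almonds: the both-tight solution has a negative serving — not a feasible corner.
milk + almonds with both tight: 1.494 servings and 3.424 servings → $4.21.
The minimum over all feasible corners is $2.24.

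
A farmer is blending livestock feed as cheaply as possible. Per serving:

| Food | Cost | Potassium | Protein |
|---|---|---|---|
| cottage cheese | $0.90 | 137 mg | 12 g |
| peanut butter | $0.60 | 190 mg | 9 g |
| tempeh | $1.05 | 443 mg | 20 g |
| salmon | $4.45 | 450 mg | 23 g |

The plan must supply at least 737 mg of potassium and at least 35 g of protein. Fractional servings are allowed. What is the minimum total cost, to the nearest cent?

$1.84

Check every corner: each single food scaled to meet both minima, and each pair solved so both constraints bind.
cottage cheese only: max(737/137, 35/12) = 5.38 servings → $4.84.
peanut butter only: max(737/190, 35/9) = 3.889 servings → $2.33.
tempeh only: max(737/443, 35/20) = 1.75 servings → $1.84.
salmon only: max(737/450, 35/23) = 1.638 servings → $7.29.
cottage cheese + peanut butter with both tight: 0.01624 servings and 3.867 servings → $2.33.
cottage cheese + tempeh with both tight: 0.297 servings and 1.572 servings → $1.92.
cottage cheese + salmon: the both-tight solution has a negative serving — not a feasible corner.
peanut butter + tempeh: the both-tight solution has a negative serving — not a feasible corner.
peanut butter + salmon with both tight: 3.753 servings and 0.05312 servings → $2.49.
tempeh + salmon with both tight: 1.01 servings and 0.6434 servings → $3.92.
The minimum over all feasible corners is $1.84.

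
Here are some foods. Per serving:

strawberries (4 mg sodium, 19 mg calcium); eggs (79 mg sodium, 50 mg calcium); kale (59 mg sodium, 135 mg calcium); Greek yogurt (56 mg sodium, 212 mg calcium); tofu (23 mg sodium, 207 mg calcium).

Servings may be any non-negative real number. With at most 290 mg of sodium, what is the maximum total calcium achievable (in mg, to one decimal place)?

Calcium per mg sodium: tofu 9, strawberries 4.75, Greek yogurt 3.786, kale 2.288, eggs 0.6329.
With no serving limits, spend the whole sodium allowance on tofu: 290 mg / 23 mg × 207 mg = 2610.0 mg.

2610.0 mg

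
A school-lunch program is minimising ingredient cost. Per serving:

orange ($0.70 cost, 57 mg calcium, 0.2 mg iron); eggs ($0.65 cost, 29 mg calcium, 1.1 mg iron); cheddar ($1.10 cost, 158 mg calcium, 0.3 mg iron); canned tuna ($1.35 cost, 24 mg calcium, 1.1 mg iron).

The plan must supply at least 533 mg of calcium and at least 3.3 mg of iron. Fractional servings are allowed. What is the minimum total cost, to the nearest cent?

$4.69

Compare the cost at each extreme point of the feasible region.
orange only: max(533/57, 3.3/0.2) = 16.5 servings → $11.55.
eggs only: max(533/29, 3.3/1.1) = 18.38 servings → $11.95.
cheddar only: max(533/158, 3.3/0.3) = 11 servings → $12.10.
canned tuna only: max(533/24, 3.3/1.1) = 22.21 servings → $29.98.
orange + eggs with both tight: 8.622 servings and 1.432 servings → $6.97.
orange + cheddar: the both-tight solution has a negative serving — not a feasible corner.
orange + canned tuna with both tight: 8.758 servings and 1.408 servings → $8.03.
eggs + cheddar with both tight: 2.19 servings and 2.972 servings → $4.69.
eggs + canned tuna: intersection lies outside the first quadrant.
cheddar + canned tuna with both tight: 3.044 servings and 2.17 servings → $6.28.
So the least-cost plan costs $4.69.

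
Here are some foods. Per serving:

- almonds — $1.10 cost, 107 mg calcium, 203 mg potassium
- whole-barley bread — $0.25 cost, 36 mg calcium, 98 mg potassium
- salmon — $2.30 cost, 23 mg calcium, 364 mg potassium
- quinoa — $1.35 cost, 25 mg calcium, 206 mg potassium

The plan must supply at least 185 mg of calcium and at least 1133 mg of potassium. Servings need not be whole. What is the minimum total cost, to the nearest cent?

$2.89

almonds only: max(185/107, 1133/203) = 5.581 servings → $6.14.
whole-barley bread only: max(185/36, 1133/98) = 11.56 servings → $2.89.
salmon only: max(185/23, 1133/364) = 8.043 servings → $18.50.
quinoa only: max(185/25, 1133/206) = 7.4 servings → $9.99.
almonds + whole-barley bread with both targets exact would need a negative amount; discard.
almonds + salmon with both tight: 1.204 servings and 2.441 servings → $6.94.
almonds + quinoa with both tight: 0.5767 servings and 4.932 servings → $7.29.
whole-barley bread + salmon with both tight: 3.805 servings and 2.088 servings → $5.75.
whole-barley bread + quinoa with both tight: 1.97 servings and 4.563 servings → $6.65.
salmon + quinoa: intersection lies outside the first quadrant.
The minimum over all feasible corners is $2.89.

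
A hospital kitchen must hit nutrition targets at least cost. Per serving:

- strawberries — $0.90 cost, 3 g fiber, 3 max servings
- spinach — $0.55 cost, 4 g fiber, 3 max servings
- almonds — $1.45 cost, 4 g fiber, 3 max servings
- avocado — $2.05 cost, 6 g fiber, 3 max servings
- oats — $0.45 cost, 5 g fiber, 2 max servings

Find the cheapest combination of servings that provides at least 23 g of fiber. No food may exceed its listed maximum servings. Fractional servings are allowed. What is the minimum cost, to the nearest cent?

Cost per g of fiber: oats $0.0900, spinach $0.1375, strawberries $0.3000, avocado $0.3417, almonds $0.3625.
Take 2 servings of oats: +10.0 g fiber for $0.90 (total $0.90, still need 13.0 g).
Take 3 servings of spinach: +12.0 g fiber for $1.65 (total $2.55, still need 1.0 g).
Take 0.3333 servings of strawberries: +1.0 g fiber for $0.30 (total $2.85, still need 0.0 g).
Filling from the cheapest source first is optimal under one linear minimum: $2.85.

$2.85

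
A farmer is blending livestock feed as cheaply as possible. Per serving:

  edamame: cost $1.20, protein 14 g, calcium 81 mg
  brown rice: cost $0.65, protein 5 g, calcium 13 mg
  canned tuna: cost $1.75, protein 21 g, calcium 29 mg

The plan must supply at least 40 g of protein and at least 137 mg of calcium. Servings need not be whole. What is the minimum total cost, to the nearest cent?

The cheapest plan sits at a corner of the feasible region — with two constraints it uses at most two foods.
edamame only: max(40/14, 137/81) = 2.857 servings → $3.43.
brown rice only: max(40/5, 137/13) = 10.54 servings → $6.85.
canned tuna only: max(40/21, 137/29) = 4.724 servings → $8.27.
edamame + brown rice with both tight: 0.7399 servings and 5.928 servings → $4.74.
edamame + canned tuna with both tight: 1.326 servings and 1.021 servings → $3.38.
brown rice + canned tuna with both targets exact would need a negative amount; discard.
The minimum over all feasible corners is $3.38.

$3.38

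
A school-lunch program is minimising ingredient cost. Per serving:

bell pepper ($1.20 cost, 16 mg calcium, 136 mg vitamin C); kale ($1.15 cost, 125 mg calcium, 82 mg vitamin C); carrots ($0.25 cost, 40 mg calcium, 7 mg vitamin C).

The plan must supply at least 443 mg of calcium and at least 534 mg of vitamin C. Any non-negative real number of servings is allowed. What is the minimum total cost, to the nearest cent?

The cheapest plan sits at a corner of the feasible region — with two constraints it uses at most two foods.
bell pepper only: max(443/16, 534/136) = 27.69 servings → $33.23.
kale only: max(443/125, 534/82) = 6.512 servings → $7.49.
carrots only: max(443/40, 534/7) = 76.29 servings → $19.07.
bell pepper + kale with both tight: 1.939 servings and 3.296 servings → $6.12.
bell pepper + carrots with both tight: 3.427 servings and 9.704 servings → $6.54.
kale + carrots with both targets exact would need a negative amount; discard.
The minimum over all feasible corners is $6.12.

$6.12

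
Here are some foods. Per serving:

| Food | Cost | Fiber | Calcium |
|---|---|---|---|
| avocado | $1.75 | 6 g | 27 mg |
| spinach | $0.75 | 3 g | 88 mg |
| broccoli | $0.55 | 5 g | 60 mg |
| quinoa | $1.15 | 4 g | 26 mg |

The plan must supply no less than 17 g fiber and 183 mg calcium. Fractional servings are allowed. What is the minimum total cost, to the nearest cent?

Check every corner: each single food scaled to meet both minima, and each pair solved so both constraints bind.
avocado only: max(17/6, 183/27) = 6.778 servings → $11.86.
spinach only: max(17/3, 183/88) = 5.667 servings → $4.25.
broccoli only: max(17/5, 183/60) = 3.4 servings → $1.87.
quinoa only: max(17/4, 183/26) = 7.038 servings → $8.09.
avocado + spinach with both tight: 2.119 servings and 1.43 servings → $4.78.
avocado + broccoli with both tight: 0.4667 servings and 2.84 servings → $2.38.
avocado + quinoa with both targets exact would need a negative amount; discard.
spinach + broccoli with both targets exact would need a negative amount; discard.
spinach + quinoa with both tight: 1.058 servings and 3.456 servings → $4.77.
broccoli + quinoa with both tight: 2.636 servings and 0.9545 servings → $2.55.
Cheapest feasible corner: $1.87.

$1.87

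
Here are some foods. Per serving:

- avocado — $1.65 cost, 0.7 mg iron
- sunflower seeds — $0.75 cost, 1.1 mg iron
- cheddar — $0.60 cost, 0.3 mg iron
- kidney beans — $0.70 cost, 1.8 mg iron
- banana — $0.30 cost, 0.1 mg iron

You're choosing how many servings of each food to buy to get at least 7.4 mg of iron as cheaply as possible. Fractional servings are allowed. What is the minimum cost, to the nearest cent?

Cost per mg of iron: kidney beans $0.3889, sunflower seeds $0.6818, cheddar $2.0000, avocado $2.3571, banana $3.0000.
With no serving limits, use only kidney beans: 7.4 mg / 1.8 mg = 4.111 servings × $0.70 = $2.88.

$2.88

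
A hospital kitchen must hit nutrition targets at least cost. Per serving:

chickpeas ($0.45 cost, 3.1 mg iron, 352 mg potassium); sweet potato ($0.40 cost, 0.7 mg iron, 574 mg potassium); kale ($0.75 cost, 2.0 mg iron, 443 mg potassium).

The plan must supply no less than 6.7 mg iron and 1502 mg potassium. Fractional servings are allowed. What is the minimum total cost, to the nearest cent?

$1.42

This is a tiny linear program; its minimum lies at a vertex of the feasible set. List the vertices and price them.
chickpeas only: max(6.7/3.1, 1502/352) = 4.267 servings → $1.92.
sweet potato only: max(6.7/0.7, 1502/574) = 9.571 servings → $3.83.
kale only: max(6.7/2.0, 1502/443) = 3.391 servings → $2.54.
chickpeas + sweet potato with both tight: 1.823 servings and 1.499 servings → $1.42.
chickpeas + kale: intersection lies outside the first quadrant.
sweet potato + kale with both tight: 0.04285 servings and 3.335 servings → $2.52.
So the least-cost plan costs $1.42.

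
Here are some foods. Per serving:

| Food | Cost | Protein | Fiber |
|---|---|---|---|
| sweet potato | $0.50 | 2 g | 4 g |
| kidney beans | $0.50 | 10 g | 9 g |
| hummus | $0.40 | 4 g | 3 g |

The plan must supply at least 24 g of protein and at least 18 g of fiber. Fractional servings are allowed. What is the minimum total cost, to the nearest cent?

$1.20

For a min-cost LP with two ≥-constraints, a basic feasible solution has at most two positive variables.
sweet potato only: max(24/2, 18/4) = 12 servings → $6.00.
kidney beans only: max(24/10, 18/9) = 2.4 servings → $1.20.
hummus only: max(24/4, 18/3) = 6 servings → $2.40.
sweet potato + kidney beans: the both-tight solution has a negative serving — not a feasible corner.
sweet potato + hummus with both tight: 0 servings and 6 servings → $2.40.
kidney beans + hummus with both tight: 0 servings and 6 servings → $2.40.
Cheapest feasible corner: $1.20.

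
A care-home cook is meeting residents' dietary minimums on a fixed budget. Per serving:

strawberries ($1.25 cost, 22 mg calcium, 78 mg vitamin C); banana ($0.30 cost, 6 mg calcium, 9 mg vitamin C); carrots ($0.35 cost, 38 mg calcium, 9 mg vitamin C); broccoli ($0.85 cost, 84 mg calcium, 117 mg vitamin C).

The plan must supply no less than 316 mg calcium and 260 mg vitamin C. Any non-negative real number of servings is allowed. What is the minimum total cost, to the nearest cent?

$3.06

The cheapest plan sits at a corner of the feasible region — with two constraints it uses at most two foods.
strawberries only: max(316/22, 260/78) = 14.36 servings → $17.95.
banana only: max(316/6, 260/9) = 52.67 servings → $15.80.
carrots only: max(316/38, 260/9) = 28.89 servings → $10.11.
broccoli only: max(316/84, 260/117) = 3.762 servings → $3.20.
strawberries + banana: the both-tight solution has a negative serving — not a feasible corner.
strawberries + carrots with both tight: 2.544 servings and 6.843 servings → $5.57.
strawberries + broccoli with both targets exact would need a negative amount; discard.
banana + carrots with both tight: 24.43 servings and 4.458 servings → $8.89.
banana + broccoli: intersection lies outside the first quadrant.
carrots + broccoli with both tight: 4.101 servings and 1.907 servings → $3.06.
So the least-cost plan costs $3.06.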